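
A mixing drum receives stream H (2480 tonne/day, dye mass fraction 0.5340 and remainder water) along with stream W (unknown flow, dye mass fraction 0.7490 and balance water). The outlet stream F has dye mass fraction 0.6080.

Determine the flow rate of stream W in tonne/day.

Let W be the unknown flow. Total out = 2480 + W.
dye balance: 1324.3 + 0.749·W = 0.608·(2480 + W)
(0.749 − 0.608)·W = 0.608×2480 − 1324.3 = 183.52
W = 183.52 / 0.141 = 1301.6 tonne/day

1302 tonne/day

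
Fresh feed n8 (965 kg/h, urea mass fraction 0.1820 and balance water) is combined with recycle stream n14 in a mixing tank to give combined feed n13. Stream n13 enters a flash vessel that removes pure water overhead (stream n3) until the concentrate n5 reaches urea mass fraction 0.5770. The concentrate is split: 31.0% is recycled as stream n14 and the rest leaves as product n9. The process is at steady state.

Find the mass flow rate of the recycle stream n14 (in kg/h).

136.8 kg/h

Overall urea balance (none leaves overhead): urea in fresh feed = urea in product, i.e. 965×0.182 = (1−0.310)·n5·0.577.
n5 = 175.63/(0.577×0.690) = 441.14 kg/h.
Recycle n14 = 0.310×441.14 = 136.75 kg/h.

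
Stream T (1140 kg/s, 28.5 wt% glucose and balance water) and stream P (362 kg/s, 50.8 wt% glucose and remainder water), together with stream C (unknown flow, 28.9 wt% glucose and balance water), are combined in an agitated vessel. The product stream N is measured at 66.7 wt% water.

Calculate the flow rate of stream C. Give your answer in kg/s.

196.1 kg/s

Let C be the unknown flow. Total out = 1502 + C.
water balance: 993.2 + 0.711·C = 0.667·(1502 + C)
(0.711 − 0.667)·C = 0.667×1502 − 993.2 = 8.63
C = 8.63 / 0.044 = 196.14 kg/s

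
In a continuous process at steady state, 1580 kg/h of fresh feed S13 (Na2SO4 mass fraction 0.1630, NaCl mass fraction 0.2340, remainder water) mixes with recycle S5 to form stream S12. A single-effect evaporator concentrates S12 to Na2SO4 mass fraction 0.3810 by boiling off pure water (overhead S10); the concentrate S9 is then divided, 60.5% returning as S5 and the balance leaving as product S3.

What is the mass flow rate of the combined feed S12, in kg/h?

Overall Na2SO4 balance (none leaves overhead): Na2SO4 in fresh feed = Na2SO4 in product, i.e. 1580×0.163 = (1−0.605)·S9·0.381.
S9 = 257.54/(0.381×0.395) = 1711.3 kg/h.
Recycle S5 = 0.605×1711.3 = 1035.3 kg/h.
Combined feed S12 = 1580 + 1035.3 = 2615.3 kg/h.

2615 kg/h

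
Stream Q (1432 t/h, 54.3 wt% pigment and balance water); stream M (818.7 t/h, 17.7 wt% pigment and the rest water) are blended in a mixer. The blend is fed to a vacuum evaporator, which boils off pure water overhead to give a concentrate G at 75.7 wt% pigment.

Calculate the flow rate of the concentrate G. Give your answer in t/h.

1219 t/h

pigment entering = 1432×0.543 + 818.7×0.177 = 922.49 t/h.
All pigment reports to G, so G = 922.49/0.757 = 1218.6 t/h.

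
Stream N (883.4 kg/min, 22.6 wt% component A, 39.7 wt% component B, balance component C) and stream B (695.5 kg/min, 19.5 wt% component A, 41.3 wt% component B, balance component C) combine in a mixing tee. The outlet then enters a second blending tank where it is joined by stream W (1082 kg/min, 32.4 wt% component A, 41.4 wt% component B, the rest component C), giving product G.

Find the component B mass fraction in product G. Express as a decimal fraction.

0.408

Overall, product flow = 2660.9 kg/min.
component B in = 883.4×0.397 + 695.5×0.413 + 1082×0.414 = 1085.9 kg/min.
component B fraction in G = 0.408.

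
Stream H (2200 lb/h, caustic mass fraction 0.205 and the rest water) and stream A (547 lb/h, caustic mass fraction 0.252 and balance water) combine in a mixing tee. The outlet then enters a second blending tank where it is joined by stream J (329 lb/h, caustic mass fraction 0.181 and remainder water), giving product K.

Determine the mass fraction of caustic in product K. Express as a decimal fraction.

Overall, product flow = 3076 lb/h.
caustic in = 2200×0.205 + 547×0.252 + 329×0.181 = 648.39 lb/h.
caustic fraction in K = 0.211.

0.211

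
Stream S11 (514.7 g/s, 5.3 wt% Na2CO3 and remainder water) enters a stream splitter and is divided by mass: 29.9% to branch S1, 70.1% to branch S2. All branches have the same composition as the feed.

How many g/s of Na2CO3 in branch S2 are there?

19.12 g/s

Branch S2 total = 0.701×514.7 = 360.8 g/s.
Na2CO3 in S2 = 0.053×360.8 = 19.123 g/s.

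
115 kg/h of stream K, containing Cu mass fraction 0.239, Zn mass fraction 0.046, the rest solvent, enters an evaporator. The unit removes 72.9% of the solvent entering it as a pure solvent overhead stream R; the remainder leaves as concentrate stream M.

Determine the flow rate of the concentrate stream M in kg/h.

55.06 kg/h

solvent entering = 115×0.715 = 82.225 kg/h; overhead removed = 0.729×82.225 = 59.942 kg/h.
Concentrate = 115 − 59.942 = 55.058 kg/h.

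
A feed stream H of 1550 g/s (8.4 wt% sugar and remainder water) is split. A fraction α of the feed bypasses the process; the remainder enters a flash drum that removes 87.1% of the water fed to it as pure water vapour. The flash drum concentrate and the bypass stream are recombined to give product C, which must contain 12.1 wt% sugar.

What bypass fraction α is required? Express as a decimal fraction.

All 1550×0.084 = 130.2 g/s of sugar reaches C, so C = 130.2/0.121 = 1076 g/s and vapour = 473.97 g/s.
The evaporator receives (1−α)·1550 of feed at 0.916 water and removes 0.871 of that water:
0.871×0.916×(1−α)×1550 = 473.97
(1−α) = 473.97/1236.6 = 0.3833;  α = 0.6167.

0.617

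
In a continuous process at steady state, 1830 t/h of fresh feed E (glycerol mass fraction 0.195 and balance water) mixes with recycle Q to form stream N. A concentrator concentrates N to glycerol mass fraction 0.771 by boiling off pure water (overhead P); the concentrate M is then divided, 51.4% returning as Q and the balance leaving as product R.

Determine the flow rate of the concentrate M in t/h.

Overall glycerol balance (none leaves overhead): glycerol in fresh feed = glycerol in product, i.e. 1830×0.195 = (1−0.514)·M·0.771.
M = 356.85/(0.771×0.486) = 952.35 t/h.

952.3 t/h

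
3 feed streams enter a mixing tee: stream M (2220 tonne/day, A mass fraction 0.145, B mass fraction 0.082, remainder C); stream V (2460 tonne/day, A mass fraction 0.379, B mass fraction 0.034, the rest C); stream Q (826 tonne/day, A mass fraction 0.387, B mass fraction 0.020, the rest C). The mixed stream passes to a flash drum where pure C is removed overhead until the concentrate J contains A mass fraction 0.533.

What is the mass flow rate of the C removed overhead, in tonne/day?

2553 tonne/day

A entering = 2220×0.145 + 2460×0.379 + 826×0.387 = 1573.9 tonne/day.
All A reports to J, so J = 1573.9/0.533 = 2952.9 tonne/day.
Total feed = 5506 tonne/day; overhead = 5506 − 2952.9 = 2553.1 tonne/day.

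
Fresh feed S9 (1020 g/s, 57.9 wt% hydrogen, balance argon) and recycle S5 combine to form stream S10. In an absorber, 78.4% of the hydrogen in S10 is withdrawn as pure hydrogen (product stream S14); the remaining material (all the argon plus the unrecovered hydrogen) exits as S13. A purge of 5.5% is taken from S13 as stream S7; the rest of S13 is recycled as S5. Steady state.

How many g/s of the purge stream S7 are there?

argon enters only via S9 and leaves only via the purge: 1020×0.421 = 0.055×(argon in S13), and the absorber passes all argon, so argon in S10 = argon in S13 = 7807.6 g/s.
hydrogen in S10: m_A = 1020×0.579 + (1−0.055)·(1−0.784)·m_A, so m_A = 590.58/0.7959 = 742.05 g/s.
S13 = (1−0.784)×742.05 + 7807.6 = 7967.9 g/s.
Purge S7 = 0.055×7967.9 = 438.24 g/s.

438.2 g/s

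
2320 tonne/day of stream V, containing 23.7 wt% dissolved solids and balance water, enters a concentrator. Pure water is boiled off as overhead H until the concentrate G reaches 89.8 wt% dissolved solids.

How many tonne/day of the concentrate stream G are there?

612.3 tonne/day

dissolved solids is conserved: 2320×0.237 = 549.84 tonne/day all reports to the concentrate.
Concentrate = 549.84/(target fraction) = 612.29 tonne/day.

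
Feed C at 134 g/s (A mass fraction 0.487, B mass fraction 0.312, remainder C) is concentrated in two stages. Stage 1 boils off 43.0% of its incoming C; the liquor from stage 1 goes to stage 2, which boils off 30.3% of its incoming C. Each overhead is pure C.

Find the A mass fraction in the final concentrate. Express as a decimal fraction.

0.554

C in feed = 134×0.201 = 26.934 g/s.
After stage 1: C left = (1−0.430)×26.934 = 15.352; stream total = 122.42 g/s.
After stage 2: C left = (1−0.303)×15.352 = 10.701; final concentrate = 117.77 g/s.
A fraction = 65.258/117.77 = 0.554.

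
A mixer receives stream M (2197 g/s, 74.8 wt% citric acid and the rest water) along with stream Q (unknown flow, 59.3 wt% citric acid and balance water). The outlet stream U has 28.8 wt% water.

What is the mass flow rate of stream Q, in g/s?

664.6 g/s

Let Q be the unknown flow. Total out = 2197 + Q.
water balance: 553.64 + 0.407·Q = 0.288·(2197 + Q)
(0.407 − 0.288)·Q = 0.288×2197 − 553.64 = 79.092
Q = 79.092 / 0.119 = 664.64 g/s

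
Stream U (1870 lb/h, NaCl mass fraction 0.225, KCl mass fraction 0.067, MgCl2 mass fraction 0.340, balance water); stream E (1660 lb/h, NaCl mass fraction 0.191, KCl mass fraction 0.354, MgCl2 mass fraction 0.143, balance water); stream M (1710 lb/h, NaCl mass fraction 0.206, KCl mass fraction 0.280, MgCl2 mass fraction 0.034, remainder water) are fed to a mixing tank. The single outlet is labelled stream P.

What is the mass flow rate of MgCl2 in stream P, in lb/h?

931.3 lb/h

MgCl2 out = MgCl2 in = 1870×0.340 + 1660×0.143 + 1710×0.034 = 931.32 lb/h.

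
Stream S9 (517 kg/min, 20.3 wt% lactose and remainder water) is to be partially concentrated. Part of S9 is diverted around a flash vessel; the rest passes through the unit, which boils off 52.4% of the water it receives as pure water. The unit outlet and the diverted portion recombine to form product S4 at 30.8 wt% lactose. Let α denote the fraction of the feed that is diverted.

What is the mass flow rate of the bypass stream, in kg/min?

All 517×0.203 = 104.95 kg/min of lactose reaches S4, so S4 = 104.95/0.308 = 340.75 kg/min and vapour = 176.25 kg/min.
The evaporator receives (1−α)·517 of feed at 0.797 water and removes 0.524 of that water:
0.524×0.797×(1−α)×517 = 176.25
(1−α) = 176.25/215.91 = 0.8163;  α = 0.1837.
Bypass flow = 0.1837×517 = 94.974 kg/min.

94.97 kg/min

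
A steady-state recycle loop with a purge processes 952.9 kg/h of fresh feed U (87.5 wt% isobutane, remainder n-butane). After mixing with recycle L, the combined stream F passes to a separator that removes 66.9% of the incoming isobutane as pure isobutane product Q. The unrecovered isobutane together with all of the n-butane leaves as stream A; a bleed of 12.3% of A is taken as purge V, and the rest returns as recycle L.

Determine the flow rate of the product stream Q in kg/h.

isobutane in F: m_A = 952.9×0.875 + (1−0.123)·(1−0.669)·m_A, so m_A = 833.79/0.7097 = 1174.8 kg/h.
Product Q = 0.669×1174.8 = 785.96 kg/h.

786 kg/h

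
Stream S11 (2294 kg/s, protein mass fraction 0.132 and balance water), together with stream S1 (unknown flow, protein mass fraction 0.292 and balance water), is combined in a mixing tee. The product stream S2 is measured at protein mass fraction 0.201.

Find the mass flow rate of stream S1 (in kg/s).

1739 kg/s

Let S1 be the unknown flow. Total out = 2294 + S1.
protein balance: 302.81 + 0.292·S1 = 0.201·(2294 + S1)
(0.292 − 0.201)·S1 = 0.201×2294 − 302.81 = 158.29
S1 = 158.29 / 0.091 = 1739.4 kg/s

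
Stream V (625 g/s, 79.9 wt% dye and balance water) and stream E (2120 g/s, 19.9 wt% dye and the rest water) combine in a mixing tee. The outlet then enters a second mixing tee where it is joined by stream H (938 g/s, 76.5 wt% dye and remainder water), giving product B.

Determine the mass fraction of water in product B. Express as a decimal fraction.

Overall, product flow = 3683 g/s.
water in = 625×0.201 + 2120×0.801 + 938×0.235 = 2044.2 g/s.
water fraction in B = 0.5550.

0.5550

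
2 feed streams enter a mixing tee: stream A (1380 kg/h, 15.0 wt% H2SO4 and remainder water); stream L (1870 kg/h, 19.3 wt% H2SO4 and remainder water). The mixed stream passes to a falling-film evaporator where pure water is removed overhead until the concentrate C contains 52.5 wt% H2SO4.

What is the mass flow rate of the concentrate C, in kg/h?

H2SO4 entering = 1380×0.150 + 1870×0.193 = 567.91 kg/h.
All H2SO4 reports to C, so C = 567.91/0.525 = 1081.7 kg/h.

1082 kg/h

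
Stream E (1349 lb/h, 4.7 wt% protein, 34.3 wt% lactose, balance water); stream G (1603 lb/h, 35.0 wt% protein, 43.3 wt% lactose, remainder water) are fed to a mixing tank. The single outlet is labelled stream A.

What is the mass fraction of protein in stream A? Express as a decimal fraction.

Total flow out = 1349 + 1603 = 2952 lb/h.
protein in = 1349×0.047 + 1603×0.350 = 624.45 lb/h.
protein mass fraction in A = 624.45/2952 = 0.212.

0.212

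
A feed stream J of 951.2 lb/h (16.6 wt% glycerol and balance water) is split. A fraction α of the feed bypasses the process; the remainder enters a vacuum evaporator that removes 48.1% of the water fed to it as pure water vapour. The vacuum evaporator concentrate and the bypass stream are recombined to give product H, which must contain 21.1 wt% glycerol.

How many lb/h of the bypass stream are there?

All 951.2×0.166 = 157.9 lb/h of glycerol reaches H, so H = 157.9/0.211 = 748.34 lb/h and vapour = 202.86 lb/h.
The evaporator receives (1−α)·951.2 of feed at 0.834 water and removes 0.481 of that water:
0.481×0.834×(1−α)×951.2 = 202.86
(1−α) = 202.86/381.58 = 0.5316;  α = 0.4684.
Bypass flow = 0.4684×951.2 = 445.5 lb/h.

445.5 lb/h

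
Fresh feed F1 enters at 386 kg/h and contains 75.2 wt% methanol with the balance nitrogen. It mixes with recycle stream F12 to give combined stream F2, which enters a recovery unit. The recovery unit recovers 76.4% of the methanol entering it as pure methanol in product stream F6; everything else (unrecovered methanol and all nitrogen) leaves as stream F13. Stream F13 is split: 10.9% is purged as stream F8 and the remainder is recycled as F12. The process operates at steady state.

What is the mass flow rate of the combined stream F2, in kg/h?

1246 kg/h

nitrogen enters only via F1 and leaves only via the purge: 386×0.248 = 0.109×(nitrogen in F13), and the recovery unit passes all nitrogen, so nitrogen in F2 = nitrogen in F13 = 878.24 kg/h.
methanol in F2: m_A = 386×0.752 + (1−0.109)·(1−0.764)·m_A, so m_A = 290.27/0.7897 = 367.56 kg/h.
F2 = 367.56 + 878.24 = 1245.8 kg/h.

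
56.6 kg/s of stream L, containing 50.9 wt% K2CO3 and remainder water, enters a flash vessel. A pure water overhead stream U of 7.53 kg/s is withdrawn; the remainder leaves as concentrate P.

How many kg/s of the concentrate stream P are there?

Concentrate = 56.6 − 7.53 = 49.07 kg/s.

49.07 kg/s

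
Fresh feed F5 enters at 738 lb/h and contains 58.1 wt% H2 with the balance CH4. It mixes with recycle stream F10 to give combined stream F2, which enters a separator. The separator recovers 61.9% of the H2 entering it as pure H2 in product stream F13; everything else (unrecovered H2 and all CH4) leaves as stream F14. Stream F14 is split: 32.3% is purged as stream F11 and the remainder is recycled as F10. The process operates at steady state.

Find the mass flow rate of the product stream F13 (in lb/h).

H2 in F2: m_A = 738×0.581 + (1−0.323)·(1−0.619)·m_A, so m_A = 428.78/0.7421 = 577.82 lb/h.
Product F13 = 0.619×577.82 = 357.67 lb/h.

357.7 lb/h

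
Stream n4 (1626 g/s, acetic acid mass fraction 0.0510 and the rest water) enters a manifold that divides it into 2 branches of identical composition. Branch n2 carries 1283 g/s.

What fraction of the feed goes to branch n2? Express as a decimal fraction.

0.789

Fraction to n2 = 1283/1626 = 0.7891.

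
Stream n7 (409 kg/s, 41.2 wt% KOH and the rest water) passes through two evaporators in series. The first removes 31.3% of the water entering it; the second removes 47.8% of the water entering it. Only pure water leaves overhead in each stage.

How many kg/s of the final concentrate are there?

water in feed = 409×0.588 = 240.49 kg/s.
After stage 1: water left = (1−0.313)×240.49 = 165.22; stream total = 333.73 kg/s.
After stage 2: water left = (1−0.478)×165.22 = 86.244; final concentrate = 254.75 kg/s.

254.8 kg/s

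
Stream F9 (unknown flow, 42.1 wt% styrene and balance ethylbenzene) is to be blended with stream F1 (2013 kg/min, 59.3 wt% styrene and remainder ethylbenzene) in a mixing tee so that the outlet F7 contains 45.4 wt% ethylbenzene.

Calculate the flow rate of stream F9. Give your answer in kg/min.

Let F9 be the unknown flow. Total out = 2013 + F9.
ethylbenzene balance: 819.29 + 0.579·F9 = 0.454·(2013 + F9)
(0.579 − 0.454)·F9 = 0.454×2013 − 819.29 = 94.611
F9 = 94.611 / 0.125 = 756.89 kg/min

756.9 kg/min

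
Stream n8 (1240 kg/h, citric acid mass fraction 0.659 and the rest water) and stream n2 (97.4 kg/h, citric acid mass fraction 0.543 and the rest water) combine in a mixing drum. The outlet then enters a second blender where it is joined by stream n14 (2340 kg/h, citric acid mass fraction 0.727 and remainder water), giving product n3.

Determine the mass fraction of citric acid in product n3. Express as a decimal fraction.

0.699

Overall, product flow = 3677.4 kg/h.
citric acid in = 1240×0.659 + 97.4×0.543 + 2340×0.727 = 2571.2 kg/h.
citric acid fraction in n3 = 0.699.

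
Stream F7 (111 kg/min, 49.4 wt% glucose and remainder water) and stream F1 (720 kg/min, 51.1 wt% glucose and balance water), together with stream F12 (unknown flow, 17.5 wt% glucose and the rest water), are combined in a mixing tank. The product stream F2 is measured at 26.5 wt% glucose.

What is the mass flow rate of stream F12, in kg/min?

2250 kg/min

Let F12 be the unknown flow. Total out = 831 + F12.
glucose balance: 422.75 + 0.175·F12 = 0.265·(831 + F12)
(0.175 − 0.265)·F12 = 0.265×831 − 422.75 = -202.54
F12 = -202.54 / -0.090 = 2250.4 kg/min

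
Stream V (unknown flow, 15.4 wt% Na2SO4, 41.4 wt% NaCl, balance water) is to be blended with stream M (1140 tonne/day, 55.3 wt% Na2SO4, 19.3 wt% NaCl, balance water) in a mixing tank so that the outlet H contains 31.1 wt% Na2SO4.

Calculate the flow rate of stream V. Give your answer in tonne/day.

1757 tonne/day

Let V be the unknown flow. Total out = 1140 + V.
Na2SO4 balance: 630.42 + 0.154·V = 0.311·(1140 + V)
(0.154 − 0.311)·V = 0.311×1140 − 630.42 = -275.88
V = -275.88 / -0.157 = 1757.2 tonne/day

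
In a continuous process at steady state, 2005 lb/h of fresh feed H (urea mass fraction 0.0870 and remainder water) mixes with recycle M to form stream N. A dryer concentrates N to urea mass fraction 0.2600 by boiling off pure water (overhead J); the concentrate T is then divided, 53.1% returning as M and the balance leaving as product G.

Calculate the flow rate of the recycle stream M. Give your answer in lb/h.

759.6 lb/h

Overall urea balance (none leaves overhead): urea in fresh feed = urea in product, i.e. 2005×0.087 = (1−0.531)·T·0.260.
T = 174.43/(0.260×0.469) = 1430.5 lb/h.
Recycle M = 0.531×1430.5 = 759.59 lb/h.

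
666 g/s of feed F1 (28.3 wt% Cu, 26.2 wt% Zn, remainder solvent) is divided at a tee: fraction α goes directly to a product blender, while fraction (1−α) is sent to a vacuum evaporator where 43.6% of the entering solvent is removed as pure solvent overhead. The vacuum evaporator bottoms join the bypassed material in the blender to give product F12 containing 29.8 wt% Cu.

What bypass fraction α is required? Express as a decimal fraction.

All 666×0.283 = 188.48 g/s of Cu reaches F12, so F12 = 188.48/0.298 = 632.48 g/s and vapour = 33.523 g/s.
The evaporator receives (1−α)·666 of feed at 0.455 solvent and removes 0.436 of that solvent:
0.436×0.455×(1−α)×666 = 33.523
(1−α) = 33.523/132.12 = 0.2537;  α = 0.7463.

0.746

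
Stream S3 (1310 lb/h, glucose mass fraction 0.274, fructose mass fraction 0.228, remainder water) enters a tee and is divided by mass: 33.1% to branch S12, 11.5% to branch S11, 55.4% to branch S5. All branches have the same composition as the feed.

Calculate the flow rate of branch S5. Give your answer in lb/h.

725.7 lb/h

Branch S5 flow = 0.554×1310 = 725.74 lb/h.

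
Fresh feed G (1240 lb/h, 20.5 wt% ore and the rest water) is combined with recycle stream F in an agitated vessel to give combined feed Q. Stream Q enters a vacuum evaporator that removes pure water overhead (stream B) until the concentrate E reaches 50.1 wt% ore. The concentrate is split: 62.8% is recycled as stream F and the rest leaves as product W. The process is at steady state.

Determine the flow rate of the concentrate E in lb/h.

Overall ore balance (none leaves overhead): ore in fresh feed = ore in product, i.e. 1240×0.205 = (1−0.628)·E·0.501.
E = 254.2/(0.501×0.372) = 1363.9 lb/h.

1364 lb/h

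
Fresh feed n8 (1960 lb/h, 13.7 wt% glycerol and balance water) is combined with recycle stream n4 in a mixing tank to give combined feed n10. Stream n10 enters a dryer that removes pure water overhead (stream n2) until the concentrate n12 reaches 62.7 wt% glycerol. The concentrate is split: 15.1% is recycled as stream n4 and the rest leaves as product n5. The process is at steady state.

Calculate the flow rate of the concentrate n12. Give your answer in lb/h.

504.4 lb/h

Overall glycerol balance (none leaves overhead): glycerol in fresh feed = glycerol in product, i.e. 1960×0.137 = (1−0.151)·n12·0.627.
n12 = 268.52/(0.627×0.849) = 504.43 lb/h.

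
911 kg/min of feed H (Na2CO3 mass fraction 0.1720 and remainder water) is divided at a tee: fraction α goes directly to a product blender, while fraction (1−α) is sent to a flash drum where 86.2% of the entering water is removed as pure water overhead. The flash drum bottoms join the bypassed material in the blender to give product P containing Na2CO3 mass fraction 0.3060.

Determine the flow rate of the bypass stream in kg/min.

All 911×0.172 = 156.69 kg/min of Na2CO3 reaches P, so P = 156.69/0.306 = 512.07 kg/min and vapour = 398.93 kg/min.
The evaporator receives (1−α)·911 of feed at 0.828 water and removes 0.862 of that water:
0.862×0.828×(1−α)×911 = 398.93
(1−α) = 398.93/650.21 = 0.6135;  α = 0.3865.
Bypass flow = 0.3865×911 = 352.06 kg/min.

352.1 kg/min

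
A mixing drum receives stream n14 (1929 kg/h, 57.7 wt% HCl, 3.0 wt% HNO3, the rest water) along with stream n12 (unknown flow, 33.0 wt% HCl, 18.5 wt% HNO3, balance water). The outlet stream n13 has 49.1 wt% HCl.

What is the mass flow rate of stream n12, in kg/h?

1030 kg/h

Let n12 be the unknown flow. Total out = 1929 + n12.
HCl balance: 1113 + 0.330·n12 = 0.491·(1929 + n12)
(0.330 − 0.491)·n12 = 0.491×1929 − 1113 = -165.89
n12 = -165.89 / -0.161 = 1030.4 kg/h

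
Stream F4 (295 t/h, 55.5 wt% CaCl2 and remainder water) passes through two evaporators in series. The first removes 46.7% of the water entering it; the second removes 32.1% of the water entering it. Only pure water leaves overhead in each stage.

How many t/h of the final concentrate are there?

211.2 t/h

water in feed = 295×0.445 = 131.28 t/h.
After stage 1: water left = (1−0.467)×131.28 = 69.97; stream total = 233.69 t/h.
After stage 2: water left = (1−0.321)×69.97 = 47.509; final concentrate = 211.23 t/h.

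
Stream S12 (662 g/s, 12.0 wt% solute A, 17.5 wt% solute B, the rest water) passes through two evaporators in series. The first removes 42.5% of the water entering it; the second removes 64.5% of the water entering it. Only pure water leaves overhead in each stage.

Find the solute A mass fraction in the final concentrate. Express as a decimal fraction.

0.273

water in feed = 662×0.705 = 466.71 g/s.
After stage 1: water left = (1−0.425)×466.71 = 268.36; stream total = 463.65 g/s.
After stage 2: water left = (1−0.645)×268.36 = 95.267; final concentrate = 290.56 g/s.
solute A fraction = 79.44/290.56 = 0.273.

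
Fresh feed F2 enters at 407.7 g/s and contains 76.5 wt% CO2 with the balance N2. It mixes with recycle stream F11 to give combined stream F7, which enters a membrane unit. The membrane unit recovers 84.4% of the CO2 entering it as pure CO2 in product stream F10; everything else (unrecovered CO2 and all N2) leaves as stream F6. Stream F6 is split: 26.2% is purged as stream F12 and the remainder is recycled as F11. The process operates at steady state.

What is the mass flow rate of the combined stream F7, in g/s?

N2 enters only via F2 and leaves only via the purge: 407.7×0.235 = 0.262×(N2 in F6), and the membrane unit passes all N2, so N2 in F7 = N2 in F6 = 365.69 g/s.
CO2 in F7: m_A = 407.7×0.765 + (1−0.262)·(1−0.844)·m_A, so m_A = 311.89/0.8849 = 352.47 g/s.
F7 = 352.47 + 365.69 = 718.15 g/s.

718.2 g/s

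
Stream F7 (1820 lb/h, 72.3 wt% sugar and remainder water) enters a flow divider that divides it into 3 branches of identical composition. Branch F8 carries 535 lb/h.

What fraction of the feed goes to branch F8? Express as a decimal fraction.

Fraction to F8 = 535/1820 = 0.2940.

0.294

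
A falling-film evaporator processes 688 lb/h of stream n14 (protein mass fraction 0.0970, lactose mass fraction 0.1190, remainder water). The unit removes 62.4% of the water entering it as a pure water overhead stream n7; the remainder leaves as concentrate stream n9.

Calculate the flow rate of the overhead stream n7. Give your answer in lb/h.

336.6 lb/h

water entering = 688×0.784 = 539.39 lb/h; overhead removed = 0.624×539.39 = 336.58 lb/h.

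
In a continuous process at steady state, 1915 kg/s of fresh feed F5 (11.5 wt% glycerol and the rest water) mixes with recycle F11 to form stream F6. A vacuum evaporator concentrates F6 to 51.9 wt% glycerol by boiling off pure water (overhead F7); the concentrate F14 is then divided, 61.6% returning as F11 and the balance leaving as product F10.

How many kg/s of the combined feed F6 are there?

2596 kg/s

Overall glycerol balance (none leaves overhead): glycerol in fresh feed = glycerol in product, i.e. 1915×0.115 = (1−0.616)·F14·0.519.
F14 = 220.23/(0.519×0.384) = 1105 kg/s.
Recycle F11 = 0.616×1105 = 680.69 kg/s.
Combined feed F6 = 1915 + 680.69 = 2595.7 kg/s.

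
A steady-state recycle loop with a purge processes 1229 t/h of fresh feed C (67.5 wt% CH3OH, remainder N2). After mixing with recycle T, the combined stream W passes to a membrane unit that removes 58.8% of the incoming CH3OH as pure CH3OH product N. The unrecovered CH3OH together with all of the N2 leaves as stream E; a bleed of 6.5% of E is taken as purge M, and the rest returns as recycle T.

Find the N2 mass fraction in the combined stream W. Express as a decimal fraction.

N2 enters only via C and leaves only via the purge: 1229×0.325 = 0.065×(N2 in E), and the membrane unit passes all N2, so N2 in W = N2 in E = 6145 t/h.
CH3OH in W: m_A = 1229×0.675 + (1−0.065)·(1−0.588)·m_A, so m_A = 829.58/0.6148 = 1349.4 t/h.
W = 1349.4 + 6145 = 7494.4 t/h.
N2 fraction in W = 6145/7494.4 = 0.820.

0.820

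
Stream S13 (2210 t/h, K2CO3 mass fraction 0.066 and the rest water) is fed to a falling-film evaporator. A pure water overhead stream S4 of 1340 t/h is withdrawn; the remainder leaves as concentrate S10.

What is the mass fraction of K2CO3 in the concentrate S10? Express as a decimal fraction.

0.168

K2CO3 is not removed: 2210×0.066 = 145.86 t/h of K2CO3 enters S10.
Concentrate = 2210 − 1340 = 870 t/h.
Mass fraction = 145.86/870 = 0.168.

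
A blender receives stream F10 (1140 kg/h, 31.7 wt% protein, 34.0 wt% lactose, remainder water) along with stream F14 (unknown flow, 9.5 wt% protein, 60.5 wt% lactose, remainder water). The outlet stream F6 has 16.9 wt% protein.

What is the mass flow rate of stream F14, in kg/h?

2280 kg/h

Let F14 be the unknown flow. Total out = 1140 + F14.
protein balance: 361.38 + 0.095·F14 = 0.169·(1140 + F14)
(0.095 − 0.169)·F14 = 0.169×1140 − 361.38 = -168.72
F14 = -168.72 / -0.074 = 2280 kg/h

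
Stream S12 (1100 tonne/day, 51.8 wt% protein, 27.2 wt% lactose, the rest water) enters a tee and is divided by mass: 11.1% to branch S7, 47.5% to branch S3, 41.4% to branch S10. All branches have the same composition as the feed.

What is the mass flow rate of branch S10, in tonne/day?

Branch S10 flow = 0.414×1100 = 455.4 tonne/day.

455.4 tonne/day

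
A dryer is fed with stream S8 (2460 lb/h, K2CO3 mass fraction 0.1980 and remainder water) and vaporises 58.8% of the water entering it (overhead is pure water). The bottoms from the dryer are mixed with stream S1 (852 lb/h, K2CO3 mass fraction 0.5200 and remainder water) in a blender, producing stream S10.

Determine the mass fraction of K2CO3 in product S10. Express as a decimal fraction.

Vapour removed = 0.588×0.802×2460 = 1160.1 lb/h; concentrate = 1299.9 lb/h.
K2CO3 reaching the mixer = 487.08 (from concentrate) + 852×0.520 = 930.12 lb/h.
Product flow = 1299.9 + 852 = 2151.9 lb/h; K2CO3 fraction = 0.4322.

0.4322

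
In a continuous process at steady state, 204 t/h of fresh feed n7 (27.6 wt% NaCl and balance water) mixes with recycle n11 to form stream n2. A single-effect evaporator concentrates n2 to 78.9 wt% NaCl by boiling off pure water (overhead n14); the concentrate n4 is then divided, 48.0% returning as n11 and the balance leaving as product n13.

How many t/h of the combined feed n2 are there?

269.9 t/h

Overall NaCl balance (none leaves overhead): NaCl in fresh feed = NaCl in product, i.e. 204×0.276 = (1−0.480)·n4·0.789.
n4 = 56.304/(0.789×0.520) = 137.23 t/h.
Recycle n11 = 0.480×137.23 = 65.872 t/h.
Combined feed n2 = 204 + 65.872 = 269.87 t/h.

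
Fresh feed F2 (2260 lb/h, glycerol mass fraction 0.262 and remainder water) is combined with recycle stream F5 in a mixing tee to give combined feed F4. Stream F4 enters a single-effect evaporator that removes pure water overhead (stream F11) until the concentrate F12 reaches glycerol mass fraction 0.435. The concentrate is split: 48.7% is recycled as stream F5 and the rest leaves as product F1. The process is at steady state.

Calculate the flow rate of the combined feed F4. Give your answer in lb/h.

Overall glycerol balance (none leaves overhead): glycerol in fresh feed = glycerol in product, i.e. 2260×0.262 = (1−0.487)·F12·0.435.
F12 = 592.12/(0.435×0.513) = 2653.4 lb/h.
Recycle F5 = 0.487×2653.4 = 1292.2 lb/h.
Combined feed F4 = 2260 + 1292.2 = 3552.2 lb/h.

3552 lb/h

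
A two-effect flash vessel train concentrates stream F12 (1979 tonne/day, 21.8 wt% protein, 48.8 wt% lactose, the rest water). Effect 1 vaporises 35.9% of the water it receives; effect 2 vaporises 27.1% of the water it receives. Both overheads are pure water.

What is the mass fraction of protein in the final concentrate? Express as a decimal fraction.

water in feed = 1979×0.294 = 581.83 tonne/day.
After stage 1: water left = (1−0.359)×581.83 = 372.95; stream total = 1770.1 tonne/day.
After stage 2: water left = (1−0.271)×372.95 = 271.88; final concentrate = 1669.1 tonne/day.
protein fraction = 431.42/1669.1 = 0.2585.

0.2585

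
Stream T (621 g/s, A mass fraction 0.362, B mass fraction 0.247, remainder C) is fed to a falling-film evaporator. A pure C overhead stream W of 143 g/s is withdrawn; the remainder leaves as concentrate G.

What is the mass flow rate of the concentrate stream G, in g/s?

Concentrate = 621 − 143 = 478 g/s.

478 g/s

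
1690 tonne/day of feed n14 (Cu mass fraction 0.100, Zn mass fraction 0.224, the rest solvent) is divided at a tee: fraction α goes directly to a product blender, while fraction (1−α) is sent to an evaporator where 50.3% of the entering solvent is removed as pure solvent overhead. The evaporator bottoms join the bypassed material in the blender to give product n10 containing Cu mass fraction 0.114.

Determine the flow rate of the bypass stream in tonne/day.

1080 tonne/day

All 1690×0.100 = 169 tonne/day of Cu reaches n10, so n10 = 169/0.114 = 1482.5 tonne/day and vapour = 207.54 tonne/day.
The evaporator receives (1−α)·1690 of feed at 0.676 solvent and removes 0.503 of that solvent:
0.503×0.676×(1−α)×1690 = 207.54
(1−α) = 207.54/574.65 = 0.3612;  α = 0.6388.
Bypass flow = 0.6388×1690 = 1079.6 tonne/day.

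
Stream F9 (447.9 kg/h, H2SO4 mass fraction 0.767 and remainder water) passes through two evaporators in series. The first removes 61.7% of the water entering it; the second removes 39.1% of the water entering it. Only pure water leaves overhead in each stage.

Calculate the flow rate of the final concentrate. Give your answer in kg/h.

367.9 kg/h

water in feed = 447.9×0.233 = 104.36 kg/h.
After stage 1: water left = (1−0.617)×104.36 = 39.97; stream total = 383.51 kg/h.
After stage 2: water left = (1−0.391)×39.97 = 24.342; final concentrate = 367.88 kg/h.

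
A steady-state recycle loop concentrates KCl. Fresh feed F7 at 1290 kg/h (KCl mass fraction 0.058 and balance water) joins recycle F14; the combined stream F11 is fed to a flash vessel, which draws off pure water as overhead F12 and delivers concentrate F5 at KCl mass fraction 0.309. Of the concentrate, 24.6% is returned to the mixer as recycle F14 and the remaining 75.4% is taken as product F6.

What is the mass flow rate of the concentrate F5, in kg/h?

Overall KCl balance (none leaves overhead): KCl in fresh feed = KCl in product, i.e. 1290×0.058 = (1−0.246)·F5·0.309.
F5 = 74.82/(0.309×0.754) = 321.14 kg/h.

321.1 kg/h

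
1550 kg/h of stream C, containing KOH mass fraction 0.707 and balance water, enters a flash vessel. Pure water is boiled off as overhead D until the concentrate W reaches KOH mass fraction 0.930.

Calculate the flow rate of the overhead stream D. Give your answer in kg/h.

371.7 kg/h

KOH is conserved: 1550×0.707 = 1095.8 kg/h all reports to the concentrate.
Concentrate = 1095.8/(target fraction) = 1178.3 kg/h.
Overhead = 1550 − 1178.3 = 371.67 kg/h.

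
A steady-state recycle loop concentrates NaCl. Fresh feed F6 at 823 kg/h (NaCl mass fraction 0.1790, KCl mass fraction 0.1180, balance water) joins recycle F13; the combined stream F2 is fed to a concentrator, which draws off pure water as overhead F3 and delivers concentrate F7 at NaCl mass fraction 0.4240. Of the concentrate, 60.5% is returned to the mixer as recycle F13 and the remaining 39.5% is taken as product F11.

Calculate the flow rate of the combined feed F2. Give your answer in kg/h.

Overall NaCl balance (none leaves overhead): NaCl in fresh feed = NaCl in product, i.e. 823×0.179 = (1−0.605)·F7·0.424.
F7 = 147.32/(0.424×0.395) = 879.61 kg/h.
Recycle F13 = 0.605×879.61 = 532.16 kg/h.
Combined feed F2 = 823 + 532.16 = 1355.2 kg/h.

1355 kg/h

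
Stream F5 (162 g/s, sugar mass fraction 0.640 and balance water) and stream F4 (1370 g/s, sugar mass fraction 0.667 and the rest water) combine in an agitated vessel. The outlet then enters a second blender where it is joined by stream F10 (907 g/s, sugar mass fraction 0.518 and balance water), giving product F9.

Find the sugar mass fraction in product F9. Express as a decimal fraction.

Overall, product flow = 2439 g/s.
sugar in = 162×0.640 + 1370×0.667 + 907×0.518 = 1487.3 g/s.
sugar fraction in F9 = 0.610.

0.610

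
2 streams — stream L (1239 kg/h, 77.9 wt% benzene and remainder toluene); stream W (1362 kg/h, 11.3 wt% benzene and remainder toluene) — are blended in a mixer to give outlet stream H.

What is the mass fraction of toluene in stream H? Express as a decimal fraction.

0.570

Total flow out = 1239 + 1362 = 2601 kg/h.
toluene in = 1239×0.221 + 1362×0.887 = 1481.9 kg/h.
toluene mass fraction in H = 1481.9/2601 = 0.570.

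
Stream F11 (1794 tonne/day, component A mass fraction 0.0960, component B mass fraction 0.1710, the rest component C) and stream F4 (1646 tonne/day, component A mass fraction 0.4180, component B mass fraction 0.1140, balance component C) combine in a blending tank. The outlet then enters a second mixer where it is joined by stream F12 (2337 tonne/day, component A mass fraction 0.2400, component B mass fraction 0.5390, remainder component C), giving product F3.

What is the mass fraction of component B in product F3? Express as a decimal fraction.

0.3036

Overall, product flow = 5777 tonne/day.
component B in = 1794×0.171 + 1646×0.114 + 2337×0.539 = 1754.1 tonne/day.
component B fraction in F3 = 0.3036.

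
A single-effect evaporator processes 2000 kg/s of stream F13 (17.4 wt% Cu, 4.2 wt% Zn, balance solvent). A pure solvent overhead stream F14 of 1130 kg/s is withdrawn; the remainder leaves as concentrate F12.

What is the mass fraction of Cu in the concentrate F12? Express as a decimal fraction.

Cu is not removed: 2000×0.174 = 348 kg/s of Cu enters F12.
Concentrate = 2000 − 1130 = 870 kg/s.
Mass fraction = 348/870 = 0.4000.

0.4000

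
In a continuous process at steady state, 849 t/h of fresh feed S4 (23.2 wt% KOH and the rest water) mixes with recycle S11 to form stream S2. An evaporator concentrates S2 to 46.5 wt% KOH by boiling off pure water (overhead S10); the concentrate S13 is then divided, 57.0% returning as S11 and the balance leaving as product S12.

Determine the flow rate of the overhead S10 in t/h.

Overall KOH balance (none leaves overhead): KOH in fresh feed = KOH in product, i.e. 849×0.232 = (1−0.570)·S13·0.465.
S13 = 196.97/(0.465×0.430) = 985.09 t/h.
Recycle S11 = 0.570×985.09 = 561.5 t/h.
Combined feed S2 = 849 + 561.5 = 1410.5 t/h.
Overhead S10 = S2 − S13 = 1410.5 − 985.09 = 425.41 t/h.

425.4 t/h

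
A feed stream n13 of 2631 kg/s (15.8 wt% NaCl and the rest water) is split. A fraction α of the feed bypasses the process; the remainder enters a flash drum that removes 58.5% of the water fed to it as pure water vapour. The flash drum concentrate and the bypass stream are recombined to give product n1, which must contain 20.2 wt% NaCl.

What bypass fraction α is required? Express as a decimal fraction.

0.558

All 2631×0.158 = 415.7 kg/s of NaCl reaches n1, so n1 = 415.7/0.202 = 2057.9 kg/s and vapour = 573.09 kg/s.
The evaporator receives (1−α)·2631 of feed at 0.842 water and removes 0.585 of that water:
0.585×0.842×(1−α)×2631 = 573.09
(1−α) = 573.09/1296 = 0.4422;  α = 0.5578.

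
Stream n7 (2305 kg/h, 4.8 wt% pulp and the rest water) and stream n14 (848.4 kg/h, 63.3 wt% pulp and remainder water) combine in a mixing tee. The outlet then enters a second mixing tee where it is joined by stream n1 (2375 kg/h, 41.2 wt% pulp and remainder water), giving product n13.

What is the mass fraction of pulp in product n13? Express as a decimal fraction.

Overall, product flow = 5528.4 kg/h.
pulp in = 2305×0.048 + 848.4×0.633 + 2375×0.412 = 1626.2 kg/h.
pulp fraction in n13 = 0.294.

0.294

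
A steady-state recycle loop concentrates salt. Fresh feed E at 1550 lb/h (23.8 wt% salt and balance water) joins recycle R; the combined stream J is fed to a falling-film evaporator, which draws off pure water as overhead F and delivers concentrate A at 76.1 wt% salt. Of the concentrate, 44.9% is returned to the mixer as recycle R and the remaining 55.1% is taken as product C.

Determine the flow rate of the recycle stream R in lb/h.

395 lb/h

Overall salt balance (none leaves overhead): salt in fresh feed = salt in product, i.e. 1550×0.238 = (1−0.449)·A·0.761.
A = 368.9/(0.761×0.551) = 879.78 lb/h.
Recycle R = 0.449×879.78 = 395.02 lb/h.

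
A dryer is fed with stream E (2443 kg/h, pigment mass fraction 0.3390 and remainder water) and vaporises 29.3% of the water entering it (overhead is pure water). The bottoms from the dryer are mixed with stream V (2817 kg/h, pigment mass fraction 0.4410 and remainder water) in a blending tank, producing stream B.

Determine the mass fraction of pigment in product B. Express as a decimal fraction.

Vapour removed = 0.293×0.661×2443 = 473.14 kg/h; concentrate = 1969.9 kg/h.
pigment reaching the mixer = 828.18 (from concentrate) + 2817×0.441 = 2070.5 kg/h.
Product flow = 1969.9 + 2817 = 4786.9 kg/h; pigment fraction = 0.4325.

0.4325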